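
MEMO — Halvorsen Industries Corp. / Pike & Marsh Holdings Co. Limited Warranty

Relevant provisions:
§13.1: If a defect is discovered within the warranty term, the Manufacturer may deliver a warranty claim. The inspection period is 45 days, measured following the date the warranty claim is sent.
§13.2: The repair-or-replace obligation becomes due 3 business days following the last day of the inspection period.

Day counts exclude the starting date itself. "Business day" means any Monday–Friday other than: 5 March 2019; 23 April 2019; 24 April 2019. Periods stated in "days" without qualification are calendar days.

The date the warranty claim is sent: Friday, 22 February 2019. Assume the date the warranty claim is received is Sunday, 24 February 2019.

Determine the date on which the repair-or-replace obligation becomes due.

Adding 45 calendar days to 22 February 2019 gives 8 April 2019, which is the last day of the inspection period.
The date on which the repair-or-replace obligation becomes due: counting 3 business days from Monday, 8 April 2019 (Apr 9, Apr 10, Apr 11, skipping weekends) reaches Thursday, 11 April 2019.

11 April 2019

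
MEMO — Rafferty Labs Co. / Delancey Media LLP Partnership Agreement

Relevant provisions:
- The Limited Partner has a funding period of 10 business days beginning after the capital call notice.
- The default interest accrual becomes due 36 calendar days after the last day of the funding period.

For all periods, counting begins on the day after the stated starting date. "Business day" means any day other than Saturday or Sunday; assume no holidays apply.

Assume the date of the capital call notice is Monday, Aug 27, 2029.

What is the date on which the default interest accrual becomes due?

Oct 16, 2029

The last day of the funding period: 10 business days after Monday, Aug 27, 2029, skipping weekends — Aug 28, Aug 29, Aug 30, Aug 31, Sep 3, Sep 4, Sep 5, Sep 6, Sep 7, Sep 10 — lands on Monday, Sep 10, 2029.
The date on which the default interest accrual becomes due: 36 calendar days after Sep 10, 2029 is Oct 16, 2029.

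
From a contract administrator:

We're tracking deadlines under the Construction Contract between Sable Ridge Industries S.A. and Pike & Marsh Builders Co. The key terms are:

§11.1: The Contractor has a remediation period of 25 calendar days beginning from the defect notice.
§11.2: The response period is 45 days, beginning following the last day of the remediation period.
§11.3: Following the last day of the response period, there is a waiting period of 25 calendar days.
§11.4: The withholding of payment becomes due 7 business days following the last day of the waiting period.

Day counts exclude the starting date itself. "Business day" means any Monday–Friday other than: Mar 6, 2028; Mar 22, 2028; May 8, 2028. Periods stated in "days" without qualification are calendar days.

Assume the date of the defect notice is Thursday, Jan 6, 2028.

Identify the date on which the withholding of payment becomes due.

The last day of the remediation period: Jan 6, 2028 + 25 days = Jan 31, 2028.
The last day of the response period: Jan 31, 2028 + 45 days = Mar 16, 2028.
Adding 25 calendar days to Mar 16, 2028 gives Apr 10, 2028, which is the last day of the waiting period.
The date on which the withholding of payment becomes due: 7 business days after Monday, Apr 10, 2028, skipping weekends — Apr 11, Apr 12, Apr 13, Apr 14, Apr 17, Apr 18, Apr 19 — lands on Wednesday, Apr 19, 2028.

Apr 19, 2028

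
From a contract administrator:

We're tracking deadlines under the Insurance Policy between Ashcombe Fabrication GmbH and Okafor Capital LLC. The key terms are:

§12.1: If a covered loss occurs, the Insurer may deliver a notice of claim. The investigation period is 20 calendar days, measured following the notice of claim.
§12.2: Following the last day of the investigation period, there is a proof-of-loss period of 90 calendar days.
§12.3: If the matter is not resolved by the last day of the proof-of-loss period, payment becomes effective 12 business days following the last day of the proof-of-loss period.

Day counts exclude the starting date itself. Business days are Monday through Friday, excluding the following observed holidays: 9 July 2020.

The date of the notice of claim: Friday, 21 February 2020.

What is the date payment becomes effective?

The last day of the investigation period: 21 February 2020 + 20 days = 12 March 2020.
Adding 90 calendar days to 12 March 2020 gives 10 June 2020, which is the last day of the proof-of-loss period.
From Wednesday, 10 June 2020, 12 business days (Jun 11, Jun 12, Jun 15, Jun 16, …, Jun 24, Jun 25, Jun 26, skipping weekends) brings us to Friday, 26 June 2020, which is the date payment becomes effective.

26 June 2020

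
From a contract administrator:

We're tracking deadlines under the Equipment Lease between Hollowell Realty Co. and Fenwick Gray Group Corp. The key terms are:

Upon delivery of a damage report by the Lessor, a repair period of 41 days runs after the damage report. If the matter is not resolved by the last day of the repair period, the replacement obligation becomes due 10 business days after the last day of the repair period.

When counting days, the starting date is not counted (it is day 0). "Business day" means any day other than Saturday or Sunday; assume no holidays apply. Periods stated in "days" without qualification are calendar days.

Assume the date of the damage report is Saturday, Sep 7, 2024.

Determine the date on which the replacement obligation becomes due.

The last day of the repair period: Sep 7, 2024 + 41 days = Oct 18, 2024.
The date on which the replacement obligation becomes due: 10 business days after Friday, Oct 18, 2024, skipping weekends — Oct 21, Oct 22, Oct 23, Oct 24, Oct 25, Oct 28, Oct 29, Oct 30, Oct 31, Nov 1 — lands on Friday, Nov 1, 2024.

Nov 1, 2024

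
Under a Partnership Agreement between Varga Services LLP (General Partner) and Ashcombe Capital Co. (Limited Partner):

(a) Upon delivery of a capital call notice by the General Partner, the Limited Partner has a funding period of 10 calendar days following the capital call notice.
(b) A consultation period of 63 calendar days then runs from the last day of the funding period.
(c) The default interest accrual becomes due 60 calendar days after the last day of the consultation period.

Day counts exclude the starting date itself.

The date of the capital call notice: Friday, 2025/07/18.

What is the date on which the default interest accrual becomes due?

The last day of the funding period: 10 calendar days after 2025/07/18 is 2025/07/28.
The last day of the consultation period: 63 calendar days after 2025/07/28 is 2025/09/29.
The date on which the default interest accrual becomes due: 60 calendar days after 2025/09/29 is 2025/11/28.

2025/11/28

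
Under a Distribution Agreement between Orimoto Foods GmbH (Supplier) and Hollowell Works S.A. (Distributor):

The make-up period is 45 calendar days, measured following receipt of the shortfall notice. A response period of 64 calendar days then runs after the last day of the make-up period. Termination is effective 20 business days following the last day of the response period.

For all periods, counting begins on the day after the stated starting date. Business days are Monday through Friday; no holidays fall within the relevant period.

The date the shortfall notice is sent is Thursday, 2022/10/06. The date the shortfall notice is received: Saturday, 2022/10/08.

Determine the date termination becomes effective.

2023/02/22

Adding 45 calendar days to 2022/10/08 gives 2022/11/22, which is the last day of the make-up period.
Adding 64 calendar days to 2022/11/22 gives 2023/01/25, which is the last day of the response period.
From Wednesday, 2023/01/25, 20 business days (Jan 26, Jan 27, Jan 30, Jan 31, …, Feb 20, Feb 21, Feb 22, skipping weekends) brings us to Wednesday, 2023/02/22, which is the date termination becomes effective.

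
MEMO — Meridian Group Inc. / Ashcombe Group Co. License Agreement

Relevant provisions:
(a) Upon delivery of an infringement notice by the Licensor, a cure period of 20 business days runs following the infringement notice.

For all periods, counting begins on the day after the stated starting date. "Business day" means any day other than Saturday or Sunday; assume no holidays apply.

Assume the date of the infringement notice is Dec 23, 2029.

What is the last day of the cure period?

Jan 18, 2030

The last day of the cure period: counting 20 business days from Sunday, Dec 23, 2029 (Dec 24, Dec 25, Dec 26, Dec 27, …, Jan 16, Jan 17, Jan 18, skipping weekends) reaches Friday, Jan 18, 2030.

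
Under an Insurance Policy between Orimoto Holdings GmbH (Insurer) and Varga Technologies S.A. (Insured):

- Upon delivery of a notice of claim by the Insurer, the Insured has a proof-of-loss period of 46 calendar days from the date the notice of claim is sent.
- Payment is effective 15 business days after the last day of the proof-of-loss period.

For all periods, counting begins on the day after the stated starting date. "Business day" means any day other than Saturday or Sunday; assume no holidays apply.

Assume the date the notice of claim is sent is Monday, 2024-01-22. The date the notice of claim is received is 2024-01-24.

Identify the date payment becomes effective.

2024-03-29

The last day of the proof-of-loss period: 46 calendar days after 2024-01-22 is 2024-03-08.
The date payment becomes effective: 15 business days after Friday, 2024-03-08, skipping weekends — Mar 11, Mar 12, Mar 13, Mar 14, …, Mar 27, Mar 28, Mar 29 — lands on Friday, 2024-03-29.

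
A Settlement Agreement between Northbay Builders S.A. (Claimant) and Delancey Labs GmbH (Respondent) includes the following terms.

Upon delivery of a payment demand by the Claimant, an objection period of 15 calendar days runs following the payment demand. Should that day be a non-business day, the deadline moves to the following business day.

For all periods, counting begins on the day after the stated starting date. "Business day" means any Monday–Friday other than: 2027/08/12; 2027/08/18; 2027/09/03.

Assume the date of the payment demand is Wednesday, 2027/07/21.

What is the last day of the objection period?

Adding 15 calendar days to 2027/07/21 gives 2027/08/05, which is the last day of the objection period. 2027/08/05 is a Thursday and is not a listed holiday, so no roll-forward applies.

2027/08/05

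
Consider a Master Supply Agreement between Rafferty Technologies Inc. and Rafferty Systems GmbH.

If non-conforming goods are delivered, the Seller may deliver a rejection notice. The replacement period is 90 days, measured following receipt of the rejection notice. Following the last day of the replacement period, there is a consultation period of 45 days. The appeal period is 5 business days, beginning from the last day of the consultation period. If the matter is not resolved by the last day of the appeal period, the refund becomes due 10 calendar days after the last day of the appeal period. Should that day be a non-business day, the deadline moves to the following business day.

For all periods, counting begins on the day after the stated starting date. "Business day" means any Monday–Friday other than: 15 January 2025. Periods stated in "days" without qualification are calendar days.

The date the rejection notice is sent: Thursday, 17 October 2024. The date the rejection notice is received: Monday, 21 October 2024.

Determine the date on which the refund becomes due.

24 March 2025

The last day of the replacement period: 21 October 2024 + 90 days = 19 January 2025.
The last day of the consultation period: 19 January 2025 + 45 days = 5 March 2025.
The last day of the appeal period: 5 business days after Wednesday, 5 March 2025, skipping weekends — Mar 6, Mar 7, Mar 10, Mar 11, Mar 12 — lands on Wednesday, 12 March 2025.
The date on which the refund becomes due: 10 calendar days after 12 March 2025 is 22 March 2025. That falls on a Saturday, so it rolls to the next business day, Monday, 24 March 2025.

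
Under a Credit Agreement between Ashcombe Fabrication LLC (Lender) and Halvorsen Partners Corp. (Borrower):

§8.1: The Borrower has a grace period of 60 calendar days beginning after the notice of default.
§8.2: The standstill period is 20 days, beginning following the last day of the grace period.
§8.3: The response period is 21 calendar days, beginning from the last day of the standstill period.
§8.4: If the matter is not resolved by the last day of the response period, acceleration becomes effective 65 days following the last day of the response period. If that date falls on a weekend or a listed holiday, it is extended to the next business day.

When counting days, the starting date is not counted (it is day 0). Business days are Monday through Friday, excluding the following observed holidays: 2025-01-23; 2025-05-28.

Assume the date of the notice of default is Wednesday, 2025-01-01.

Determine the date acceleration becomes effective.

The last day of the grace period: 2025-01-01 + 60 days = 2025-03-02.
The last day of the standstill period: 2025-03-02 + 20 days = 2025-03-22.
The last day of the response period: 21 calendar days after 2025-03-22 is 2025-04-12.
Adding 65 calendar days to 2025-04-12 gives 2025-06-16, which is the date acceleration becomes effective. 2025-06-16 is a Monday and is not a listed holiday, so no roll-forward applies.

2025-06-16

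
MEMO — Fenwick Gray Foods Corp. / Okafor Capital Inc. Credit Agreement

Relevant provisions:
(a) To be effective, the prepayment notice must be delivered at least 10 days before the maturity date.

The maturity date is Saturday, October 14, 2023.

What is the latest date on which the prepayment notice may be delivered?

Counting back 10 calendar days from October 14, 2023 gives October 4, 2023.

October 4, 2023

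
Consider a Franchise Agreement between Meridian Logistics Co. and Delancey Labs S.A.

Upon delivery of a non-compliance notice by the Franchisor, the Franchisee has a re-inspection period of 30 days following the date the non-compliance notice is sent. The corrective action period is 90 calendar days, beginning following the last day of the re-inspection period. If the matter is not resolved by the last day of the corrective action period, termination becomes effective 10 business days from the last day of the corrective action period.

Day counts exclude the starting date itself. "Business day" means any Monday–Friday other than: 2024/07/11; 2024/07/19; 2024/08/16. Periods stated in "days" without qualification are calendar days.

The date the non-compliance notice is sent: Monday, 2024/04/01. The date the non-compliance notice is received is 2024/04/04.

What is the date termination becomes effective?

The last day of the re-inspection period: 2024/04/01 + 30 days = 2024/05/01.
Adding 90 calendar days to 2024/05/01 gives 2024/07/30, which is the last day of the corrective action period.
From Tuesday, 2024/07/30, 10 business days (Jul 31, Aug 1, Aug 2, Aug 5, Aug 6, Aug 7, Aug 8, Aug 9, Aug 12, Aug 13, skipping weekends) brings us to Tuesday, 2024/08/13, which is the date termination becomes effective.

2024/08/13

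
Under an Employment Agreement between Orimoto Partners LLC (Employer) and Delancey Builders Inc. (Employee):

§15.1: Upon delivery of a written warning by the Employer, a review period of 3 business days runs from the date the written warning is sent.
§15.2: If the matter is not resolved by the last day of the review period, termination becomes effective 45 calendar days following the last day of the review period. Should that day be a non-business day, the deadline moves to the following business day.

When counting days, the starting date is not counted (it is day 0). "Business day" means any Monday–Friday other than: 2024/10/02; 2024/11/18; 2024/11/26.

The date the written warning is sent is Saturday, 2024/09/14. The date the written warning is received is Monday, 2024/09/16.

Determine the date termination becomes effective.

2024/11/04

From Saturday, 2024/09/14, 3 business days (Sep 16, Sep 17, Sep 18, skipping weekends) brings us to Wednesday, 2024/09/18, which is the last day of the review period.
The date termination becomes effective: 45 calendar days after 2024/09/18 is 2024/11/02. That falls on a Saturday, so it rolls to the next business day, Monday, 2024/11/04.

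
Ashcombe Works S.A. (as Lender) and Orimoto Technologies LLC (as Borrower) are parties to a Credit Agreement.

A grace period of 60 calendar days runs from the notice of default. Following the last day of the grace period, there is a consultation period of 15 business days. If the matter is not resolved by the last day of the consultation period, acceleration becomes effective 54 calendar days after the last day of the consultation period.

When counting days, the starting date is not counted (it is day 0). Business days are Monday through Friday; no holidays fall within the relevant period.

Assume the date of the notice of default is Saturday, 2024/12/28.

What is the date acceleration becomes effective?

Adding 60 calendar days to 2024/12/28 gives 2025/02/26, which is the last day of the grace period.
The last day of the consultation period: counting 15 business days from Wednesday, 2025/02/26 (Feb 27, Feb 28, Mar 3, Mar 4, …, Mar 17, Mar 18, Mar 19, skipping weekends) reaches Wednesday, 2025/03/19.
Adding 54 calendar days to 2025/03/19 gives 2025/05/12, which is the date acceleration becomes effective.

2025/05/12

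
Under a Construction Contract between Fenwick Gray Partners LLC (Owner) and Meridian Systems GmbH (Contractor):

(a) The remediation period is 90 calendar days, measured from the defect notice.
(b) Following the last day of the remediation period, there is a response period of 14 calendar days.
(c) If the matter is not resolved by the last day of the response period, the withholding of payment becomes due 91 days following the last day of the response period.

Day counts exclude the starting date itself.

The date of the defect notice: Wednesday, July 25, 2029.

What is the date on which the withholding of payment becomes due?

The last day of the remediation period: 90 calendar days after July 25, 2029 is October 23, 2029.
The last day of the response period: 14 calendar days after October 23, 2029 is November 6, 2029.
The date on which the withholding of payment becomes due: November 6, 2029 + 91 days = February 5, 2030.

February 5, 2030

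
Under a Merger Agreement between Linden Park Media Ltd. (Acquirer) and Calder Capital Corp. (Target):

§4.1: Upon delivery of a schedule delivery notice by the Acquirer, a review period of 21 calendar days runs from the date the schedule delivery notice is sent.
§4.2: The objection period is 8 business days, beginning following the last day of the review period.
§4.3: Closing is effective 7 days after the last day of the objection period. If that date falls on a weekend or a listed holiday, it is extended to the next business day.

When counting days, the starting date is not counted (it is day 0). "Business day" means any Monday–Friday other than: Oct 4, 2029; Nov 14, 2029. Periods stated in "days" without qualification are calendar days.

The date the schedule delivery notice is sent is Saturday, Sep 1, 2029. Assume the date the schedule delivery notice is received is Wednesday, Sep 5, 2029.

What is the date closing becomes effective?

Adding 21 calendar days to Sep 1, 2029 gives Sep 22, 2029, which is the last day of the review period.
The last day of the objection period: counting 8 business days from Saturday, Sep 22, 2029 (Sep 24, Sep 25, Sep 26, Sep 27, Sep 28, Oct 1, Oct 2, Oct 3, skipping weekends) reaches Wednesday, Oct 3, 2029.
Adding 7 calendar days to Oct 3, 2029 gives Oct 10, 2029, which is the date closing becomes effective. Oct 10, 2029 is a Wednesday and is not a listed holiday, so no roll-forward applies.

Oct 10, 2029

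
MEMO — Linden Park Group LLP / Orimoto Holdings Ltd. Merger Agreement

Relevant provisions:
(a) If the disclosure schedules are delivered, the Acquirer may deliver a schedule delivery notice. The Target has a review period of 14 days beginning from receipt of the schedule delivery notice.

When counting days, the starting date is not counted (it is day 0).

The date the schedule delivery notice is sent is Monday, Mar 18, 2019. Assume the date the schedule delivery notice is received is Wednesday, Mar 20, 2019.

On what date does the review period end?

Apr 3, 2019

The last day of the review period: Mar 20, 2019 + 14 days = Apr 3, 2019.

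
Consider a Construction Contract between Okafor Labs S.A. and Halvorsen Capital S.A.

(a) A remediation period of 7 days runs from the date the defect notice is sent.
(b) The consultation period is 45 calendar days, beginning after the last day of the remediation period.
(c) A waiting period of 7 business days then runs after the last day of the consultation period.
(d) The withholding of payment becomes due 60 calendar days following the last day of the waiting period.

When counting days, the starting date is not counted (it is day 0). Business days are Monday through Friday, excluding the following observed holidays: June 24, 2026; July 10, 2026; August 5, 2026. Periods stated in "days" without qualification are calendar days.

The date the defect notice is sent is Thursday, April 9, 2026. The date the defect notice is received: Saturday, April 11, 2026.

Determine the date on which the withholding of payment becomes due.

August 8, 2026

The last day of the remediation period: 7 calendar days after April 9, 2026 is April 16, 2026.
The last day of the consultation period: April 16, 2026 + 45 days = May 31, 2026.
The last day of the waiting period: counting 7 business days from Sunday, May 31, 2026 (Jun 1, Jun 2, Jun 3, Jun 4, Jun 5, Jun 8, Jun 9, skipping weekends) reaches Tuesday, June 9, 2026.
The date on which the withholding of payment becomes due: 60 calendar days after June 9, 2026 is August 8, 2026.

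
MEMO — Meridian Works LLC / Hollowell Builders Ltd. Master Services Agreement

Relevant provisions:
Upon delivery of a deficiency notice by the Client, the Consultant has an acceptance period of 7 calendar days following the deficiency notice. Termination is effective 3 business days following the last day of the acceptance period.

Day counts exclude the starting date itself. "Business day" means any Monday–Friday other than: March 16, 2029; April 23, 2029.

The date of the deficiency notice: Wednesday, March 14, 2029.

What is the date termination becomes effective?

The last day of the acceptance period: 7 calendar days after March 14, 2029 is March 21, 2029.
The date termination becomes effective: counting 3 business days from Wednesday, March 21, 2029 (Mar 22, Mar 23, Mar 26, skipping weekends) reaches Monday, March 26, 2029.

March 26, 2029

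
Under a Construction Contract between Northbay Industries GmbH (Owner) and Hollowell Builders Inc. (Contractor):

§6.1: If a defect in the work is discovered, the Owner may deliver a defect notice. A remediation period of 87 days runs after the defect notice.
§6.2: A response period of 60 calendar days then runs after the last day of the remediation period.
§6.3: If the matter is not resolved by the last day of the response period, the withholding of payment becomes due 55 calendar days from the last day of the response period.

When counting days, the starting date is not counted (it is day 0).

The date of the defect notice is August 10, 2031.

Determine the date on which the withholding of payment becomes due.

Adding 87 calendar days to August 10, 2031 gives November 5, 2031, which is the last day of the remediation period.
The last day of the response period: 60 calendar days after November 5, 2031 is January 4, 2032.
The date on which the withholding of payment becomes due: 55 calendar days after January 4, 2032 is February 28, 2032.

February 28, 2032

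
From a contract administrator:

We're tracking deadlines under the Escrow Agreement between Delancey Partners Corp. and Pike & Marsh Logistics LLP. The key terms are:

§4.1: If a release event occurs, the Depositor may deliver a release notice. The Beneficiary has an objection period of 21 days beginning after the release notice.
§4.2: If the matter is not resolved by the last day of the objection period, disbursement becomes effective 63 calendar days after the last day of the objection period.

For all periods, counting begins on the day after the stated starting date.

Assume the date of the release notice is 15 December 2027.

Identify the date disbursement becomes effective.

8 March 2028

The last day of the objection period: 15 December 2027 + 21 days = 5 January 2028.
The date disbursement becomes effective: 63 calendar days after 5 January 2028 is 8 March 2028.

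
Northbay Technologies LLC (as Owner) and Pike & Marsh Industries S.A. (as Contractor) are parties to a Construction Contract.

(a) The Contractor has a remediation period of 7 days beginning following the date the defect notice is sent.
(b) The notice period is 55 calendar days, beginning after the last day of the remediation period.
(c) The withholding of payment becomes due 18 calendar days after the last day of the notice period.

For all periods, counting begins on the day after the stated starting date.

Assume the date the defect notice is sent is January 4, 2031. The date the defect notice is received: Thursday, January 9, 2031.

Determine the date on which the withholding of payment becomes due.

Adding 7 calendar days to January 4, 2031 gives January 11, 2031, which is the last day of the remediation period.
The last day of the notice period: January 11, 2031 + 55 days = March 7, 2031.
Adding 18 calendar days to March 7, 2031 gives March 25, 2031, which is the date on which the withholding of payment becomes due.

March 25, 2031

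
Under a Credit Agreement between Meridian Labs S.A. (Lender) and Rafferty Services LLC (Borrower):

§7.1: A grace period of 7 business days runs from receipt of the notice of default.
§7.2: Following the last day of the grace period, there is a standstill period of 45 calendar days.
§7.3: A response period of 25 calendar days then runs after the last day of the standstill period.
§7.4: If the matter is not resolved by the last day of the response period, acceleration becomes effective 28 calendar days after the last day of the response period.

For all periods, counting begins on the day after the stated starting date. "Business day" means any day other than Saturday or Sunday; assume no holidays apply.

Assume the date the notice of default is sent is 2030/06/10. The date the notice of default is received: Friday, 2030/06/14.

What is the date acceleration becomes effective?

The last day of the grace period: 7 business days after Friday, 2030/06/14, skipping weekends — Jun 17, Jun 18, Jun 19, Jun 20, Jun 21, Jun 24, Jun 25 — lands on Tuesday, 2030/06/25.
The last day of the standstill period: 2030/06/25 + 45 days = 2030/08/09.
The last day of the response period: 25 calendar days after 2030/08/09 is 2030/09/03.
The date acceleration becomes effective: 2030/09/03 + 28 days = 2030/10/01.

2030/10/01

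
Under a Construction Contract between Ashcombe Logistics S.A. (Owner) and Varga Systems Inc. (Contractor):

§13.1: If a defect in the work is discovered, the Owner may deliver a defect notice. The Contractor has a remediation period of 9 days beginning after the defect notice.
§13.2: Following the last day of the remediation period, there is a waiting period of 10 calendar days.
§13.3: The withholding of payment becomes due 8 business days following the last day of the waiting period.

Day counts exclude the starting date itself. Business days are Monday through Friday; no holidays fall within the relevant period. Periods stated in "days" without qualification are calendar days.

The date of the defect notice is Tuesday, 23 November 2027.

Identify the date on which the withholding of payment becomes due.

22 December 2027

Adding 9 calendar days to 23 November 2027 gives 2 December 2027, which is the last day of the remediation period.
Adding 10 calendar days to 2 December 2027 gives 12 December 2027, which is the last day of the waiting period.
From Sunday, 12 December 2027, 8 business days (Dec 13, Dec 14, Dec 15, Dec 16, Dec 17, Dec 20, Dec 21, Dec 22, skipping weekends) brings us to Wednesday, 22 December 2027, which is the date on which the withholding of payment becomes due.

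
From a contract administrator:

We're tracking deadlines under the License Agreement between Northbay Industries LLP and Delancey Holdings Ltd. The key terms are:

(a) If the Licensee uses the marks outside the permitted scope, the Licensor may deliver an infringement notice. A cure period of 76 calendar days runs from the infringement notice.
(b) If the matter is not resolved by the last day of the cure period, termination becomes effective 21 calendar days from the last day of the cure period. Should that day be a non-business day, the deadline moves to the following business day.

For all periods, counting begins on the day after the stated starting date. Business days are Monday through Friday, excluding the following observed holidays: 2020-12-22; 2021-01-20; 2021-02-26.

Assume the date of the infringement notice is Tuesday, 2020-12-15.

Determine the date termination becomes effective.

2021-03-22

The last day of the cure period: 76 calendar days after 2020-12-15 is 2021-03-01.
The date termination becomes effective: 21 calendar days after 2021-03-01 is 2021-03-22. 2021-03-22 is a Monday and is not a listed holiday, so no roll-forward applies.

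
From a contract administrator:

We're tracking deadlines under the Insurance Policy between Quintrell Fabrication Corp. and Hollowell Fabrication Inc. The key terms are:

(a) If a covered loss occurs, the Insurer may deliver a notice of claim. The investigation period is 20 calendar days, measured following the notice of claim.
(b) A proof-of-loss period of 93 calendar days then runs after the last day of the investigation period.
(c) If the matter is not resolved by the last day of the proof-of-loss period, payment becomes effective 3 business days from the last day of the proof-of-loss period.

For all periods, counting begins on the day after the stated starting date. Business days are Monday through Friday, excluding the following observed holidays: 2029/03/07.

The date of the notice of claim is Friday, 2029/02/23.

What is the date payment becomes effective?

The last day of the investigation period: 2029/02/23 + 20 days = 2029/03/15.
The last day of the proof-of-loss period: 2029/03/15 + 93 days = 2029/06/16.
The date payment becomes effective: 3 business days after Saturday, 2029/06/16, skipping weekends — Jun 18, Jun 19, Jun 20 — lands on Wednesday, 2029/06/20.

2029/06/20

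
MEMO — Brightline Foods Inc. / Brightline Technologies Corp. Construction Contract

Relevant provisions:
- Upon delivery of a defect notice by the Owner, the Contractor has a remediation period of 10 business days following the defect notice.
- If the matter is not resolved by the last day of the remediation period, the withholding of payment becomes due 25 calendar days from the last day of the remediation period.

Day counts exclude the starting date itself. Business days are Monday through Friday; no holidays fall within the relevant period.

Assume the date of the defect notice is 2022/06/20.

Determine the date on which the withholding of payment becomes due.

2022/07/29

From Monday, 2022/06/20, 10 business days (Jun 21, Jun 22, Jun 23, Jun 24, Jun 27, Jun 28, Jun 29, Jun 30, Jul 1, Jul 4, skipping weekends) brings us to Monday, 2022/07/04, which is the last day of the remediation period.
The date on which the withholding of payment becomes due: 2022/07/04 + 25 days = 2022/07/29.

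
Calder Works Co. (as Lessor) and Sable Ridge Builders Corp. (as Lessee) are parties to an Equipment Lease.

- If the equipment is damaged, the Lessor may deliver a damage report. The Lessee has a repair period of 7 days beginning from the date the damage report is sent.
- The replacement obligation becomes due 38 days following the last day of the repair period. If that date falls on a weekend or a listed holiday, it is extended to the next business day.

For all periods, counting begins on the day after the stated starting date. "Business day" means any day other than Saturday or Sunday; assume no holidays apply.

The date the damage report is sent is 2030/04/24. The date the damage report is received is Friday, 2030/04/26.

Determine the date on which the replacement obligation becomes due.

2030/06/10

Adding 7 calendar days to 2030/04/24 gives 2030/05/01, which is the last day of the repair period.
The date on which the replacement obligation becomes due: 38 calendar days after 2030/05/01 is 2030/06/08. That falls on a Saturday, so it rolls to the next business day, Monday, 2030/06/10.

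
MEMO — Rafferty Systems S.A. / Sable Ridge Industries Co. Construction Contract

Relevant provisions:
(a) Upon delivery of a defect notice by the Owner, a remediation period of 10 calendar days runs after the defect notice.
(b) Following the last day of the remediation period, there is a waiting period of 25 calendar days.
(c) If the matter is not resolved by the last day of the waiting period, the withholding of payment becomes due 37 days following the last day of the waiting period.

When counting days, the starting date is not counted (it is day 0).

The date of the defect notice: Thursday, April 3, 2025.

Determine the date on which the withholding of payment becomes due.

The last day of the remediation period: April 3, 2025 + 10 days = April 13, 2025.
The last day of the waiting period: April 13, 2025 + 25 days = May 8, 2025.
Adding 37 calendar days to May 8, 2025 gives June 14, 2025, which is the date on which the withholding of payment becomes due.

June 14, 2025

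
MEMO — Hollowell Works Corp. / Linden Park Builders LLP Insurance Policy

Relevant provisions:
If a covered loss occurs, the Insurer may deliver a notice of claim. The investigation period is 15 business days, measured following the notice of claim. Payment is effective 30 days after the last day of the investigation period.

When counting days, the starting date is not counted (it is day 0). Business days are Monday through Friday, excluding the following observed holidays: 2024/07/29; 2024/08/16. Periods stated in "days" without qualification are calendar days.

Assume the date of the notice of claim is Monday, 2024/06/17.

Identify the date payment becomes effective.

From Monday, 2024/06/17, 15 business days (Jun 18, Jun 19, Jun 20, Jun 21, …, Jul 4, Jul 5, Jul 8, skipping weekends) brings us to Monday, 2024/07/08, which is the last day of the investigation period.
Adding 30 calendar days to 2024/07/08 gives 2024/08/07, which is the date payment becomes effective.

2024/08/07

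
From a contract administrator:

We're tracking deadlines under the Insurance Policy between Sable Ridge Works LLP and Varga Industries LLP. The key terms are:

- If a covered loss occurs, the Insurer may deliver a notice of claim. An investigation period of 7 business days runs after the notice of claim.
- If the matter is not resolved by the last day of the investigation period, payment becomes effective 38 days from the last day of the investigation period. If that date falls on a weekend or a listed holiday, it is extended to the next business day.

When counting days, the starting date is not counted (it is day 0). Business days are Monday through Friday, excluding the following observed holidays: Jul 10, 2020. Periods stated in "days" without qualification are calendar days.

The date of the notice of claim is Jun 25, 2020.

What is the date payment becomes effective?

Aug 13, 2020

From Thursday, Jun 25, 2020, 7 business days (Jun 26, Jun 29, Jun 30, Jul 1, Jul 2, Jul 3, Jul 6, skipping weekends) brings us to Monday, Jul 6, 2020, which is the last day of the investigation period.
The date payment becomes effective: Jul 6, 2020 + 38 days = Aug 13, 2020. Aug 13, 2020 is a Thursday and is not a listed holiday, so no roll-forward applies.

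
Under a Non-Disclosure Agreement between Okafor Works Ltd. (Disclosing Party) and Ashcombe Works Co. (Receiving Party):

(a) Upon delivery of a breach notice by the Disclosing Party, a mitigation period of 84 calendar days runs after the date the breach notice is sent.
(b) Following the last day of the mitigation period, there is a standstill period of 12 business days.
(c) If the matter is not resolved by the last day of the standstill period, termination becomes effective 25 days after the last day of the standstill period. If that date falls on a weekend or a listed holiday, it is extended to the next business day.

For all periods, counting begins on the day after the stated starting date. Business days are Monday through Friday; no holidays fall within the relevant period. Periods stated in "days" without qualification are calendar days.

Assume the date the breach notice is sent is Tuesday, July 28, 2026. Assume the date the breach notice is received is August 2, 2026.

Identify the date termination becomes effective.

November 30, 2026

Adding 84 calendar days to July 28, 2026 gives October 20, 2026, which is the last day of the mitigation period.
The last day of the standstill period: counting 12 business days from Tuesday, October 20, 2026 (Oct 21, Oct 22, Oct 23, Oct 26, …, Nov 3, Nov 4, Nov 5, skipping weekends) reaches Thursday, November 5, 2026.
The date termination becomes effective: November 5, 2026 + 25 days = November 30, 2026. November 30, 2026 is a Monday, so no roll-forward applies.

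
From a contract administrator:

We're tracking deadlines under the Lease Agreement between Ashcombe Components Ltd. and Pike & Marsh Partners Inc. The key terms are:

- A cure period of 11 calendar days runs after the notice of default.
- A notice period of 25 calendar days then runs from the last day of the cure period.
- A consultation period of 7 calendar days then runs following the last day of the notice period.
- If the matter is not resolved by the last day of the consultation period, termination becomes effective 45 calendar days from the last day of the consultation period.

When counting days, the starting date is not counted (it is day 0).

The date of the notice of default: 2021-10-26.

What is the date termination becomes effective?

2022-01-22

Adding 11 calendar days to 2021-10-26 gives 2021-11-06, which is the last day of the cure period.
The last day of the notice period: 2021-11-06 + 25 days = 2021-12-01.
Adding 7 calendar days to 2021-12-01 gives 2021-12-08, which is the last day of the consultation period.
Adding 45 calendar days to 2021-12-08 gives 2022-01-22, which is the date termination becomes effective.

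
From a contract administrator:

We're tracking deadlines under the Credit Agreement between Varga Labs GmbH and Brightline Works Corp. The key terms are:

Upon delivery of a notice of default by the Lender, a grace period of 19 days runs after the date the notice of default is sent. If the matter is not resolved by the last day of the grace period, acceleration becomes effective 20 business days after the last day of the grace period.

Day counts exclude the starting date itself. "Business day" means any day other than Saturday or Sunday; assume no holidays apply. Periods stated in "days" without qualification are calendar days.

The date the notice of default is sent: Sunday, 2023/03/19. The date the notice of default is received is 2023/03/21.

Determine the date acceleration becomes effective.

2023/05/05

The last day of the grace period: 19 calendar days after 2023/03/19 is 2023/04/07.
The date acceleration becomes effective: 20 business days after Friday, 2023/04/07, skipping weekends — Apr 10, Apr 11, Apr 12, Apr 13, …, May 3, May 4, May 5 — lands on Friday, 2023/05/05.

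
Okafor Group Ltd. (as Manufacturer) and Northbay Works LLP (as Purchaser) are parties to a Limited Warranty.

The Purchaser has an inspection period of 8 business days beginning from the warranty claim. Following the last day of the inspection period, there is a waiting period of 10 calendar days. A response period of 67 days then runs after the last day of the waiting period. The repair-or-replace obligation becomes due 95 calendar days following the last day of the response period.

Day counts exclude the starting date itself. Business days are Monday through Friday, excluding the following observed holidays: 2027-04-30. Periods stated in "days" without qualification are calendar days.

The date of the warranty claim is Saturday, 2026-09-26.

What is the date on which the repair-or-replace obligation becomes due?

The last day of the inspection period: 8 business days after Saturday, 2026-09-26, skipping weekends — Sep 28, Sep 29, Sep 30, Oct 1, Oct 2, Oct 5, Oct 6, Oct 7 — lands on Wednesday, 2026-10-07.
The last day of the waiting period: 10 calendar days after 2026-10-07 is 2026-10-17.
Adding 67 calendar days to 2026-10-17 gives 2026-12-23, which is the last day of the response period.
Adding 95 calendar days to 2026-12-23 gives 2027-03-28, which is the date on which the repair-or-replace obligation becomes due.

2027-03-28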